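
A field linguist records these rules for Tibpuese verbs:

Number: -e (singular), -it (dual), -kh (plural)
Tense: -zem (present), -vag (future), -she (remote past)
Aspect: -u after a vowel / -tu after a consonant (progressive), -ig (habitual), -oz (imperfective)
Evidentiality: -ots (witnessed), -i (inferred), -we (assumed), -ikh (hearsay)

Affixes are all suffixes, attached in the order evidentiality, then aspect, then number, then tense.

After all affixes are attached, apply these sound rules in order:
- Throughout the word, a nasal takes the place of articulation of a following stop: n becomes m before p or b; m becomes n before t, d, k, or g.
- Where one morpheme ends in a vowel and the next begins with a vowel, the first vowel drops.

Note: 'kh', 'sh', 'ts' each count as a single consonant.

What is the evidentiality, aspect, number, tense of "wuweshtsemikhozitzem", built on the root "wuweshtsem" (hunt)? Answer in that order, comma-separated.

hearsay, imperfective, dual, present

Segment: wuweshtsem-ikh-oz-it-zem.
evidentiality: -ikh → hearsay.
aspect: -oz → imperfective.
number: -it → dual.
tense: -zem → present.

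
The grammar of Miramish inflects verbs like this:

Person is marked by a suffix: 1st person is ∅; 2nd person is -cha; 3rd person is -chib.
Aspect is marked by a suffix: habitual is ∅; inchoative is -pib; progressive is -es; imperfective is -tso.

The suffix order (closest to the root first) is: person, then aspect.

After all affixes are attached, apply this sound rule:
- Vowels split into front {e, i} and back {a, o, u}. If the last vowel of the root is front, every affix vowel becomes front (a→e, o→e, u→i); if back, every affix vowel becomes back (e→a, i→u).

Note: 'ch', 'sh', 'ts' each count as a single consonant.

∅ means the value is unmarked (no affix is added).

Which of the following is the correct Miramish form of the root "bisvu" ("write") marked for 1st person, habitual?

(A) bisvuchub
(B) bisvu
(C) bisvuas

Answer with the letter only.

B

person = 1st person: zero marking, form stays bisvu.
aspect = habitual: zero marking, form stays bisvu.
Vowel harmony: no change.
So the correct form is bisvu, option (B).
(C) bisvuas is wrong: it uses progressive instead of habitual for aspect.
(A) bisvuchub is wrong: it uses 3rd person instead of 1st person for person.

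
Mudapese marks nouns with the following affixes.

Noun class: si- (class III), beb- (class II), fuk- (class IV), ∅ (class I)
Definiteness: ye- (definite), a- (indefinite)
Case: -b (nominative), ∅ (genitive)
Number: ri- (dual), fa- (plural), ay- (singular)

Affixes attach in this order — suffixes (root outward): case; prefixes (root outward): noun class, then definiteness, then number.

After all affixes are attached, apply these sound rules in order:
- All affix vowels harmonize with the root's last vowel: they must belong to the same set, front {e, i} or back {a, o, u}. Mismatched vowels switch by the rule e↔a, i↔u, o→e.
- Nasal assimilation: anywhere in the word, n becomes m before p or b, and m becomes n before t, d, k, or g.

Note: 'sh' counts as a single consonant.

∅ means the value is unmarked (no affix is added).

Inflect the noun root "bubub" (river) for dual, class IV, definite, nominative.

Attach noun class class IV fuk- → fukbubub.
Attach definiteness definite ye- → yefukbubub.
Attach number dual ri- → riyefukbubub.
Attach case nominative -b → riyefukbububb.
Apply vowel harmony: riyefukbububb → ruyafukbububb.
Nasal assimilation: no change.

ruyafukbububb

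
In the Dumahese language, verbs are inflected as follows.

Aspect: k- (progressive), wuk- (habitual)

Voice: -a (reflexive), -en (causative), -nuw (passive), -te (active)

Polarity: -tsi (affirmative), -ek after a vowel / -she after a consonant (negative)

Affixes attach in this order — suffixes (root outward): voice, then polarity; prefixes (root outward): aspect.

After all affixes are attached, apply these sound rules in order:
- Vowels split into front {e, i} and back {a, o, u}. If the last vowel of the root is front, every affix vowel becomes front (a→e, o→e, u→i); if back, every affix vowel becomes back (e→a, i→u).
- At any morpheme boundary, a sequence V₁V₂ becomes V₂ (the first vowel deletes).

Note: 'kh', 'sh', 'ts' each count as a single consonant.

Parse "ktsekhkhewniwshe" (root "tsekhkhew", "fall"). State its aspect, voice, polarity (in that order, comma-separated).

Segment: k-tsekhkhew-nuw-she.
aspect: k- → progressive.
voice: -nuw → passive.
polarity: -ek/she → negative.

progressive, passive, negative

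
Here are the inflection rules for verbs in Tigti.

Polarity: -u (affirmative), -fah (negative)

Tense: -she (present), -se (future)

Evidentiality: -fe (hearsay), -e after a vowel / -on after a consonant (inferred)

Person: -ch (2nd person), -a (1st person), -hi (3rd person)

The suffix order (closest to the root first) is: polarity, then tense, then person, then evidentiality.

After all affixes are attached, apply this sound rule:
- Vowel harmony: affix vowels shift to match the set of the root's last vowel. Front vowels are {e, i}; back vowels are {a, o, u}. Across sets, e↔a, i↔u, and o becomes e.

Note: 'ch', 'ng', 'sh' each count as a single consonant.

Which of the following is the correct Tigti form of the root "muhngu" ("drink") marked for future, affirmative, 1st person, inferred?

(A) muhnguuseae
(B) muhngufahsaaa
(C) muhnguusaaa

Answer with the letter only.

C

Attach polarity affirmative -u → muhnguu.
Attach tense future -se → muhnguuse.
Attach person 1st person -a → muhnguusea.
Attach evidentiality inferred -e (after vowel 'a') → muhnguuseae.
Apply vowel harmony: muhnguuseae → muhnguusaaa.
So the correct form is muhnguusaaa, option (C).
(B) muhngufahsaaa is wrong: it uses negative instead of affirmative for polarity.
(A) muhnguuseae is wrong: it fails to apply the sound rule(s).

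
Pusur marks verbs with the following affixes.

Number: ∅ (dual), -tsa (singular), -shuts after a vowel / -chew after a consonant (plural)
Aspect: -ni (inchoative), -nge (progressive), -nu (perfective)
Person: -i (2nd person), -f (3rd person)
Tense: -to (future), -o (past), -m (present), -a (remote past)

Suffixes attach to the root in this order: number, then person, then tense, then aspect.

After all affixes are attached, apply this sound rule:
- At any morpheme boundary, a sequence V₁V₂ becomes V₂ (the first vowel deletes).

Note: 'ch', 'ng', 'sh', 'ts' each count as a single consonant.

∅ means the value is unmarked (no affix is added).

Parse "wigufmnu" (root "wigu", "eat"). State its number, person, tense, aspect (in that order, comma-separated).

dual, 3rd person, present, perfective

Segment: wigu-f-m-nu.
number: ∅ → dual.
person: -f → 3rd person.
tense: -m → present.
aspect: -nu → perfective.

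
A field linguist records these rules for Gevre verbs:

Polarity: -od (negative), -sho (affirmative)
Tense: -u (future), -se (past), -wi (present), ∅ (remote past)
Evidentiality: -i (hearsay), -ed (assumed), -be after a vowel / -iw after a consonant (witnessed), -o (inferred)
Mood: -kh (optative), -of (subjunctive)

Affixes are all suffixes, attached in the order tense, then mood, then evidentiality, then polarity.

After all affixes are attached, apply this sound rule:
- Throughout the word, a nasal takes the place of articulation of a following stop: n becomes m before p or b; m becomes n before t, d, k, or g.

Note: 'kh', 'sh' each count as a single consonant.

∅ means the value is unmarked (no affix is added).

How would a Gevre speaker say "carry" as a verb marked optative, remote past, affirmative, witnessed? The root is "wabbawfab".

tense = remote past: zero marking, form stays wabbawfab.
Attach mood optative -kh → wabbawfabkh.
Attach evidentiality witnessed -iw (after consonant 'kh') → wabbawfabkhiw.
Attach polarity affirmative -sho → wabbawfabkhiwsho.
Nasal assimilation: no change.

wabbawfabkhiwsho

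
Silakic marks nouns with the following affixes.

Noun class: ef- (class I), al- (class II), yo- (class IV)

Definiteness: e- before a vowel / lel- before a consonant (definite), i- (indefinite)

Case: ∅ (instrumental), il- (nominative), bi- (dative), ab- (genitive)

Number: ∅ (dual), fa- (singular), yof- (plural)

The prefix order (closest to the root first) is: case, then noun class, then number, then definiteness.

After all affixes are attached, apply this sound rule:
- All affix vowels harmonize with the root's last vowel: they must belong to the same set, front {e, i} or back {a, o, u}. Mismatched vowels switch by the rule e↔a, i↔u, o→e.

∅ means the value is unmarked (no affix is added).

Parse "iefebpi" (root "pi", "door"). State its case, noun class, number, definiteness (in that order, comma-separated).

genitive, class I, dual, indefinite

Segment: i-ef-ab-pi.
case: ab- → genitive.
noun class: ef- → class I.
number: ∅ → dual.
definiteness: i- → indefinite.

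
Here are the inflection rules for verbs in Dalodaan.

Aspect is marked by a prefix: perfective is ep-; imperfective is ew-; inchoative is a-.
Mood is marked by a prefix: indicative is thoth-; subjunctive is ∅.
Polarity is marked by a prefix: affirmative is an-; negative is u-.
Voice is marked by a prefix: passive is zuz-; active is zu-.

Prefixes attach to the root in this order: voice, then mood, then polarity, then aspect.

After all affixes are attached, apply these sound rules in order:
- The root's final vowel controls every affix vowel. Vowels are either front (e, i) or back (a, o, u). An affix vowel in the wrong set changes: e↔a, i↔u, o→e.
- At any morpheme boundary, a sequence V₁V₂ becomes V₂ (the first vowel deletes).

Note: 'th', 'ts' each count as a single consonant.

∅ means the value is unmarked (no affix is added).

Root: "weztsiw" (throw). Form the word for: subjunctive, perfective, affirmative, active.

epenziweztsiw

Attach voice active zu- → zuweztsiw.
mood = subjunctive: zero marking, form stays zuweztsiw.
Attach polarity affirmative an- → anzuweztsiw.
Attach aspect perfective ep- → epanzuweztsiw.
Apply vowel harmony: epanzuweztsiw → epenziweztsiw.
Vowel deletion: no change.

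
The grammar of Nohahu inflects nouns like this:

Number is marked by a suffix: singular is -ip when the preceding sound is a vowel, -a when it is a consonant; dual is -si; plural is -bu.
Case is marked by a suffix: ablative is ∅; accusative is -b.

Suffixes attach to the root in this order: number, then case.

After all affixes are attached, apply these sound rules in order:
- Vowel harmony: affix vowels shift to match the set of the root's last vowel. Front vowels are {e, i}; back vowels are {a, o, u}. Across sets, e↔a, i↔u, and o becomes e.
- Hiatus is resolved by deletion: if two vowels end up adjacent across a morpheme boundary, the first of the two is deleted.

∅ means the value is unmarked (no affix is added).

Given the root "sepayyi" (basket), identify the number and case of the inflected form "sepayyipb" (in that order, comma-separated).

Segment: sepayyi-ip-b.
number: -ip/a → singular.
case: -b → accusative.

singular, accusative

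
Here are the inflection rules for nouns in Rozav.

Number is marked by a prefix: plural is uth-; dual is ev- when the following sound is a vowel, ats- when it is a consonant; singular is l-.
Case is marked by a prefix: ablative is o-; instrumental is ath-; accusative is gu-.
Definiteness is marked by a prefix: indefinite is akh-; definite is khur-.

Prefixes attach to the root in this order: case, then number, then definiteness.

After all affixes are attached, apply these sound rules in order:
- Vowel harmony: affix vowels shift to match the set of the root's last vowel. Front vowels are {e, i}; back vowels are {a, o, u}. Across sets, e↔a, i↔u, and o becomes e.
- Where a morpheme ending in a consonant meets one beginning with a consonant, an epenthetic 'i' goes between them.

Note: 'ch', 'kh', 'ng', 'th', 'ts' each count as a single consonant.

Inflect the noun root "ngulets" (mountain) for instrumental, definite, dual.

khirevethingulets

Attach case instrumental ath- → athngulets.
Attach number dual ev- (before vowel 'a') → evathngulets.
Attach definiteness definite khur- → khurevathngulets.
Apply vowel harmony: khurevathngulets → khirevethngulets.
Apply epenthesis: khirevethngulets → khirevethingulets.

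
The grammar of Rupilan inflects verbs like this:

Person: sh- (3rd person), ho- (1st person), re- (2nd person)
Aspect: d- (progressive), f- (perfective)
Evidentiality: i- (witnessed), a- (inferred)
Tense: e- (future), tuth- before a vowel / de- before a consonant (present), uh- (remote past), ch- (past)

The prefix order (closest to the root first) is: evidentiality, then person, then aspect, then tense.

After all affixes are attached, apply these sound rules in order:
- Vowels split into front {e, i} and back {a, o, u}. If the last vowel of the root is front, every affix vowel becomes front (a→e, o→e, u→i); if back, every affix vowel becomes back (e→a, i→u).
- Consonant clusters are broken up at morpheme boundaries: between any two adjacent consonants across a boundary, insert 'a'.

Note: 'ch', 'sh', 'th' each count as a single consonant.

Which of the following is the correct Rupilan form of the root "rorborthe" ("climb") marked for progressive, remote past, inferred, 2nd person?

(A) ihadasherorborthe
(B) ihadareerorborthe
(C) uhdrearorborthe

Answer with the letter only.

Attach evidentiality inferred a- → arorborthe.
Attach person 2nd person re- → rearorborthe.
Attach aspect progressive d- → drearorborthe.
Attach tense remote past uh- → uhdrearorborthe.
Apply vowel harmony: uhdrearorborthe → ihdreerorborthe.
Apply epenthesis: ihdreerorborthe → ihadareerorborthe.
So the correct form is ihadareerorborthe, option (B).
(A) ihadasherorborthe is wrong: it uses 3rd person instead of 2nd person for person.
(C) uhdrearorborthe is wrong: it fails to apply the sound rule(s).

B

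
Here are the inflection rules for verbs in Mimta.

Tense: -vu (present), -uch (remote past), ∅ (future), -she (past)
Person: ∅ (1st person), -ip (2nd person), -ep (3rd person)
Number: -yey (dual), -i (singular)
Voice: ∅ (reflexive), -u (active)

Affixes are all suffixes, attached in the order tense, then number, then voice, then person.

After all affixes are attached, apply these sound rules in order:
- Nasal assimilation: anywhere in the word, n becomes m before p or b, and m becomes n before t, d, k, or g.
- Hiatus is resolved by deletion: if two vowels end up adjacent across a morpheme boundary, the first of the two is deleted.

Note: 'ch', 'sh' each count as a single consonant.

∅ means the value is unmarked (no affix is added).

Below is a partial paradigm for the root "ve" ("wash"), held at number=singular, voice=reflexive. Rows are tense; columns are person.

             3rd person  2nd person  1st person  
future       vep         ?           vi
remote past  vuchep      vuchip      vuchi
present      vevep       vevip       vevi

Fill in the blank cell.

tense = future: zero marking, form stays ve.
Attach number singular -i → vei.
voice = reflexive: zero marking, form stays vei.
Attach person 2nd person -ip → veiip.
Nasal assimilation: no change.
Apply vowel deletion: veiip → vip.

vip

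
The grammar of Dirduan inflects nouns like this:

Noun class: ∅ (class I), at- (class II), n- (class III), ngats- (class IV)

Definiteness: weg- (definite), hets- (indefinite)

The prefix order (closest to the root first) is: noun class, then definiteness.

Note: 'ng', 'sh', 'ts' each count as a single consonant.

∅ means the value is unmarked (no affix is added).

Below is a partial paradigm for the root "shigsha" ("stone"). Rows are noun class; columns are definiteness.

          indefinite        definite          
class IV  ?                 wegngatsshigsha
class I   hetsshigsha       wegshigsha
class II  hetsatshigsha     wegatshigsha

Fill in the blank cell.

Attach noun class class IV ngats- → ngatsshigsha.
Attach definiteness indefinite hets- → hetsngatsshigsha.

hetsngatsshigsha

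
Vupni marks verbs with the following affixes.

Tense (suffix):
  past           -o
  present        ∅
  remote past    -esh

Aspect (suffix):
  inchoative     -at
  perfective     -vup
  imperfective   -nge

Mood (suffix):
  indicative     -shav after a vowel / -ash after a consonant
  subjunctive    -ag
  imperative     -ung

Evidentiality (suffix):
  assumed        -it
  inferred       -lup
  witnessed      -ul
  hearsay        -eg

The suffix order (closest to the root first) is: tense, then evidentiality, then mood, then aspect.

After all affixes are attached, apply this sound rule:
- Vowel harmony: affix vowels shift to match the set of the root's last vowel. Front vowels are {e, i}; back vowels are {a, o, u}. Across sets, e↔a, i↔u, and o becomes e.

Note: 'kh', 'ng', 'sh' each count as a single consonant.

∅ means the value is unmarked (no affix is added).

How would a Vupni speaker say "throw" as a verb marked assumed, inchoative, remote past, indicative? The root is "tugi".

tugieshiteshet

Attach tense remote past -esh → tugiesh.
Attach evidentiality assumed -it → tugieshit.
Attach mood indicative -ash (after consonant 't') → tugieshitash.
Attach aspect inchoative -at → tugieshitashat.
Apply vowel harmony: tugieshitashat → tugieshiteshet.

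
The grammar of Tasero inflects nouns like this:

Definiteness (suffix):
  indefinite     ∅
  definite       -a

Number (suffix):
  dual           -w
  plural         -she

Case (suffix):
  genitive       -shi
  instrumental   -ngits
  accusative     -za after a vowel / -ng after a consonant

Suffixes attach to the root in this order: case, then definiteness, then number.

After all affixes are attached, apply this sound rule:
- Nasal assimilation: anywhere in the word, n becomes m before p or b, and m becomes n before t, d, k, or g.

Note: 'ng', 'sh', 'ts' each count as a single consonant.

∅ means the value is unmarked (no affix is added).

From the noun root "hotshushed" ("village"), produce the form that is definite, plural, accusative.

hotshushedngashe

Attach case accusative -ng (after consonant 'd') → hotshushedng.
Attach definiteness definite -a → hotshushednga.
Attach number plural -she → hotshushedngashe.
Nasal assimilation: no change.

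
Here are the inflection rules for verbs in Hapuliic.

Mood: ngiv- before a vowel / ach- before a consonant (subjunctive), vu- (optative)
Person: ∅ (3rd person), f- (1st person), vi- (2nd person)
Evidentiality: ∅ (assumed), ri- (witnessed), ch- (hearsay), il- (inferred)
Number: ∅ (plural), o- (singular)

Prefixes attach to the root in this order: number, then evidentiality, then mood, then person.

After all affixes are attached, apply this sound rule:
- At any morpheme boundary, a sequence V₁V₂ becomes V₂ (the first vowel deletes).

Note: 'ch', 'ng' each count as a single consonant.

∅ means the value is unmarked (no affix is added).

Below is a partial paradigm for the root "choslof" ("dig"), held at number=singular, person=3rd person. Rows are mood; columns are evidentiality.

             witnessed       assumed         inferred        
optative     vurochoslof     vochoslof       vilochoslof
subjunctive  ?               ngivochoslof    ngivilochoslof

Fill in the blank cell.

achrochoslof

Attach number singular o- → ochoslof.
Attach evidentiality witnessed ri- → riochoslof.
Attach mood subjunctive ach- (before consonant 'r') → achriochoslof.
person = 3rd person: zero marking, form stays achriochoslof.
Apply vowel deletion: achriochoslof → achrochoslof.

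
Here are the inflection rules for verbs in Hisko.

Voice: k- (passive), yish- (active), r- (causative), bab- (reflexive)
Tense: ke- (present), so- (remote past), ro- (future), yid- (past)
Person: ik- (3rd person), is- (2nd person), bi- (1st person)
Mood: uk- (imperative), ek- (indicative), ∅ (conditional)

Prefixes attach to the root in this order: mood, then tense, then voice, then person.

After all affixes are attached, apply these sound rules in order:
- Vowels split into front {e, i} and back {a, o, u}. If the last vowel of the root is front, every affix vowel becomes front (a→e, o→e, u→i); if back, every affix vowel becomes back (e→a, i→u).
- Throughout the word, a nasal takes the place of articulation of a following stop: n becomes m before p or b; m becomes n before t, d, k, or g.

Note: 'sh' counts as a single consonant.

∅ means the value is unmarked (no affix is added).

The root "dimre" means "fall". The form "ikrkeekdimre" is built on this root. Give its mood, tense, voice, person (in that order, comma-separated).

indicative, present, causative, 3rd person

Segment: ik-r-ke-ek-dimre.
mood: ek- → indicative.
tense: ke- → present.
voice: r- → causative.
person: ik- → 3rd person.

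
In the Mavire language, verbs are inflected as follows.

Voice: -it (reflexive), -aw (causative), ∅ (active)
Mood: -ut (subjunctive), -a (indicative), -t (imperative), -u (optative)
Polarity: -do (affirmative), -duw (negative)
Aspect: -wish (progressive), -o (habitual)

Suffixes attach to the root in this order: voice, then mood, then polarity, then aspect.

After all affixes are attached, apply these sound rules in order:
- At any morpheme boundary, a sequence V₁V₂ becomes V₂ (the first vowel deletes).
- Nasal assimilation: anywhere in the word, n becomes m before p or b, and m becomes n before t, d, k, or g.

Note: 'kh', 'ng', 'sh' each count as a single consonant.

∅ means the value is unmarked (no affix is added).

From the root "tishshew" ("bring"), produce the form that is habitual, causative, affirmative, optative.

Attach voice causative -aw → tishshewaw.
Attach mood optative -u → tishshewawu.
Attach polarity affirmative -do → tishshewawudo.
Attach aspect habitual -o → tishshewawudoo.
Apply vowel deletion: tishshewawudoo → tishshewawudo.
Nasal assimilation: no change.

tishshewawudo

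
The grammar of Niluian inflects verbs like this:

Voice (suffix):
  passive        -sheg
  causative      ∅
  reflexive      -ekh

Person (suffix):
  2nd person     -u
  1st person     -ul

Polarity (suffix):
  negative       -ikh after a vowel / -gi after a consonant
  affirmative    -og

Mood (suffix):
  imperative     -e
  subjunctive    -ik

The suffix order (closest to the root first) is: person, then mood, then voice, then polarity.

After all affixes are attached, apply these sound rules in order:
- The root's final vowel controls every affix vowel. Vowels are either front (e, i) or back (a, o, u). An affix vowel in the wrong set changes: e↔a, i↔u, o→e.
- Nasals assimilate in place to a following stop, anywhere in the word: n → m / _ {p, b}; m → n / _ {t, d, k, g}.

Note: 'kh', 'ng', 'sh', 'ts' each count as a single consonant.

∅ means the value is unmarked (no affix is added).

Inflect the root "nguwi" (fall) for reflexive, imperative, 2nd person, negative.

nguwiieekhgi

Attach person 2nd person -u → nguwiu.
Attach mood imperative -e → nguwiue.
Attach voice reflexive -ekh → nguwiueekh.
Attach polarity negative -gi (after consonant 'kh') → nguwiueekhgi.
Apply vowel harmony: nguwiueekhgi → nguwiieekhgi.
Nasal assimilation: no change.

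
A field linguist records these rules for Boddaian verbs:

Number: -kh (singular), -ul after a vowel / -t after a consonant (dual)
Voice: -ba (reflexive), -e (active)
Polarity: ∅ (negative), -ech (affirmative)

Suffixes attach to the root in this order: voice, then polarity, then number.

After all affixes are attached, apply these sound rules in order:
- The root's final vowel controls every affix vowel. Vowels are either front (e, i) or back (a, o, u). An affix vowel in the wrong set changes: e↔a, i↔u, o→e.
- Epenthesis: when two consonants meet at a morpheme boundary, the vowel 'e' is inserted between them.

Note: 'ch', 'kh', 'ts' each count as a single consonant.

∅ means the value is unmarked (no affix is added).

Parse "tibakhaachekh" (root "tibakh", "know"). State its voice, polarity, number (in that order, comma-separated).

Segment: tibakh-e-ech-kh.
voice: -e → active.
polarity: -ech → affirmative.
number: -kh → singular.

active, affirmative, singular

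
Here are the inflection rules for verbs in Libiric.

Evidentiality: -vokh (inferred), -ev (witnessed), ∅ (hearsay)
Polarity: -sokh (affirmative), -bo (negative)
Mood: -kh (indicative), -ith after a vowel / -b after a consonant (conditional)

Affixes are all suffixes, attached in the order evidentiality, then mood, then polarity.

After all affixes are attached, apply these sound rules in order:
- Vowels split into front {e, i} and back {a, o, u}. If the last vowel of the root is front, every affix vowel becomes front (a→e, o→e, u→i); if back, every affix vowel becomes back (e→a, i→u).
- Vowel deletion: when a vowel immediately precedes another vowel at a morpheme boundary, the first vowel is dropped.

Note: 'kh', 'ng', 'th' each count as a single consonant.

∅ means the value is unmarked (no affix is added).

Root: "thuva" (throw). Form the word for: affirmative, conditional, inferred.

Attach evidentiality inferred -vokh → thuvavokh.
Attach mood conditional -b (after consonant 'kh') → thuvavokhb.
Attach polarity affirmative -sokh → thuvavokhbsokh.
Vowel harmony: no change.
Vowel deletion: no change.

thuvavokhbsokh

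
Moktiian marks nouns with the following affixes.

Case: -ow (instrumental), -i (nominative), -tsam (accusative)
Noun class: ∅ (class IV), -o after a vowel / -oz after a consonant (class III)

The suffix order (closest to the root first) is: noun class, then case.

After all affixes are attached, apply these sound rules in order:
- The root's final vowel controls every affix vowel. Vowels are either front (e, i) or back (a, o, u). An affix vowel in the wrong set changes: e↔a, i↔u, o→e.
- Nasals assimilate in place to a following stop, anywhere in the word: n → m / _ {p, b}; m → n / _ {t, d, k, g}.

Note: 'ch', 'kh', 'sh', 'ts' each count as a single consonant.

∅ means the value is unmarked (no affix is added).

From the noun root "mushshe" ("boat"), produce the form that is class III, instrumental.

mushsheeew

Attach noun class class III -o (after vowel 'e') → mushsheo.
Attach case instrumental -ow → mushsheoow.
Apply vowel harmony: mushsheoow → mushsheeew.
Nasal assimilation: no change.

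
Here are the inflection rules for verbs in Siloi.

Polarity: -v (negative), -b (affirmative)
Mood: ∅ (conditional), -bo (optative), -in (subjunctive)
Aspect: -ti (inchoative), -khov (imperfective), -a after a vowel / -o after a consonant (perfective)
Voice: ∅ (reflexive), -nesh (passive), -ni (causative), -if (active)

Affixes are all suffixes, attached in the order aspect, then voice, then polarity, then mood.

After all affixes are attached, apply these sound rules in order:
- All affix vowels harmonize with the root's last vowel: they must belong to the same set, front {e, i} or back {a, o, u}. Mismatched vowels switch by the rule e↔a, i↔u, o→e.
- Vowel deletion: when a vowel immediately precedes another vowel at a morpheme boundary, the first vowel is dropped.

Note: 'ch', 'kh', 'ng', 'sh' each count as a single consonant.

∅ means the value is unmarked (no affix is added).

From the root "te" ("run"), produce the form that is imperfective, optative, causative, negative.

tekhevnivbe

Attach aspect imperfective -khov → tekhov.
Attach voice causative -ni → tekhovni.
Attach polarity negative -v → tekhovniv.
Attach mood optative -bo → tekhovnivbo.
Apply vowel harmony: tekhovnivbo → tekhevnivbe.
Vowel deletion: no change.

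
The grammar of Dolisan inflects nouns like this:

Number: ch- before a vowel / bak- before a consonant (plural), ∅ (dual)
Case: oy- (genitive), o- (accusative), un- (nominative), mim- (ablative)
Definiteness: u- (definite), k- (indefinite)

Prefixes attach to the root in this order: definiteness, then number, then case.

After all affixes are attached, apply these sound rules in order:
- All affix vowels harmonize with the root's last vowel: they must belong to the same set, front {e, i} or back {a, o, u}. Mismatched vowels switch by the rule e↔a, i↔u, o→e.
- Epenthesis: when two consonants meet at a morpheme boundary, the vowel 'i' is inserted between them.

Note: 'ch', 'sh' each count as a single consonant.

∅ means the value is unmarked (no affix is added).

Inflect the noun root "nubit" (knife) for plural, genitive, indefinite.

eyibekikinubit

Attach definiteness indefinite k- → knubit.
Attach number plural bak- (before consonant 'k') → bakknubit.
Attach case genitive oy- → oybakknubit.
Apply vowel harmony: oybakknubit → eybekknubit.
Apply epenthesis: eybekknubit → eyibekikinubit.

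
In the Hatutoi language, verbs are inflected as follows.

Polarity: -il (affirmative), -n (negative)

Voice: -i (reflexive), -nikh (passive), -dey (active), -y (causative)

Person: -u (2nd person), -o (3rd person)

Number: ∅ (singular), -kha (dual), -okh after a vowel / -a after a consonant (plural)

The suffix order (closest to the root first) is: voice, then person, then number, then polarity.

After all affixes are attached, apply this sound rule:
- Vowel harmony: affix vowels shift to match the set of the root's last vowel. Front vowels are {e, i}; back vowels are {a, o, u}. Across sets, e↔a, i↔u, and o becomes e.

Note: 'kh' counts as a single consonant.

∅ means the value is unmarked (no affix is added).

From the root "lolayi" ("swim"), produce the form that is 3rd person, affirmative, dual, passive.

lolayinikhekheil

Attach voice passive -nikh → lolayinikh.
Attach person 3rd person -o → lolayinikho.
Attach number dual -kha → lolayinikhokha.
Attach polarity affirmative -il → lolayinikhokhail.
Apply vowel harmony: lolayinikhokhail → lolayinikhekheil.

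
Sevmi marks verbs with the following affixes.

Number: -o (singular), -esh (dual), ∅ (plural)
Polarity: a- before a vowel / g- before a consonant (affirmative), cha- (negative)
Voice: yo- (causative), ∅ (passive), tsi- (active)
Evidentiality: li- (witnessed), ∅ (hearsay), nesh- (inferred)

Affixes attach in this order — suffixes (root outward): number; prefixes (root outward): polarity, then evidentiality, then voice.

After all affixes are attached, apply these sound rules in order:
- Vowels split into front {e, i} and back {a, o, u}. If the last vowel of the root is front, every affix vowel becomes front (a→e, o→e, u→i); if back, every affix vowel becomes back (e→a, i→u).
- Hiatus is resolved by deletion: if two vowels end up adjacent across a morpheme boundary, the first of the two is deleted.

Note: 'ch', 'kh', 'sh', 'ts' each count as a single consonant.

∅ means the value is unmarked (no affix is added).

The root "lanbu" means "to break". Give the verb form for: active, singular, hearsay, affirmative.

Attach polarity affirmative g- (before consonant 'l') → glanbu.
evidentiality = hearsay: zero marking, form stays glanbu.
Attach voice active tsi- → tsiglanbu.
Attach number singular -o → tsiglanbuo.
Apply vowel harmony: tsiglanbuo → tsuglanbuo.
Apply vowel deletion: tsuglanbuo → tsuglanbo.

tsuglanbo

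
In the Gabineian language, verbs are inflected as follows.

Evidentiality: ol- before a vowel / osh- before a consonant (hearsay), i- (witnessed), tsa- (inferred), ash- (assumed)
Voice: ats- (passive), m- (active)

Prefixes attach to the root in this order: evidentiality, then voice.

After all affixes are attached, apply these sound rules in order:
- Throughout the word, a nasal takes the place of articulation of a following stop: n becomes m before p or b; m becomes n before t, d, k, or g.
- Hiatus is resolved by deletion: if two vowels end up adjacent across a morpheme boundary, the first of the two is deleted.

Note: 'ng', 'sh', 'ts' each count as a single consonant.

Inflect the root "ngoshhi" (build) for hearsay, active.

Attach evidentiality hearsay osh- (before consonant 'ng') → oshngoshhi.
Attach voice active m- → moshngoshhi.
Nasal assimilation: no change.
Vowel deletion: no change.

moshngoshhi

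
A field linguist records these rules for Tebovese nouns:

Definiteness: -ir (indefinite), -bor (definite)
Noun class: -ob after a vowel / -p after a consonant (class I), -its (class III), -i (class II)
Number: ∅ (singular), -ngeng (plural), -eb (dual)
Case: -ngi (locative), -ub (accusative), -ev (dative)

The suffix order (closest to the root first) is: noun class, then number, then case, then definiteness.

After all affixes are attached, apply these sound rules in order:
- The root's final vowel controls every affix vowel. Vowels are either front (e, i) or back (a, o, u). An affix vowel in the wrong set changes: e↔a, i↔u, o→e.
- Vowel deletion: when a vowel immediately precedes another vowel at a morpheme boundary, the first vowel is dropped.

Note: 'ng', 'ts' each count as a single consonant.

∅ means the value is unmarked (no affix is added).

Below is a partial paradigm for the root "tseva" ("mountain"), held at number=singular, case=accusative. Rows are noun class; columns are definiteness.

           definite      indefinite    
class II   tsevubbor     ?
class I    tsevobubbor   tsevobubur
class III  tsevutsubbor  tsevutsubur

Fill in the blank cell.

Attach noun class class II -i → tsevai.
number = singular: zero marking, form stays tsevai.
Attach case accusative -ub → tsevaiub.
Attach definiteness indefinite -ir → tsevaiubir.
Apply vowel harmony: tsevaiubir → tsevauubur.
Apply vowel deletion: tsevauubur → tsevubur.

tsevubur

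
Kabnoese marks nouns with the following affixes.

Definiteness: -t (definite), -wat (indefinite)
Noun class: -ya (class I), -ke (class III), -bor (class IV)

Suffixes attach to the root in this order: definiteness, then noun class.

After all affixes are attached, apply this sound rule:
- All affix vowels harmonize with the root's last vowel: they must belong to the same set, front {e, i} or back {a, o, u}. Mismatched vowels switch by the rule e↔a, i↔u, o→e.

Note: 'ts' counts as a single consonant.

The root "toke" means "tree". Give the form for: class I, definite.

toketye

Attach definiteness definite -t → toket.
Attach noun class class I -ya → toketya.
Apply vowel harmony: toketya → toketye.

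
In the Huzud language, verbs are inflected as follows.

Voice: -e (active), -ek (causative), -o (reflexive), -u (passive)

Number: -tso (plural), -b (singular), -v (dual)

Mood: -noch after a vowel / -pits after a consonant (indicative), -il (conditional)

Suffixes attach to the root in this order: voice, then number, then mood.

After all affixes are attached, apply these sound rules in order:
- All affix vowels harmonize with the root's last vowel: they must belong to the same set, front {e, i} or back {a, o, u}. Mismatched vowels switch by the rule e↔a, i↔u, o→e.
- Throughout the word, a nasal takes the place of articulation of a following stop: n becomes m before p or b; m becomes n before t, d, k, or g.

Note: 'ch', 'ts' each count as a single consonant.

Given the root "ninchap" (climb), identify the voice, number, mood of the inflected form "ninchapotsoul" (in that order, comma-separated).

Segment: ninchap-o-tso-il.
voice: -o → reflexive.
number: -tso → plural.
mood: -il → conditional.

reflexive, plural, conditional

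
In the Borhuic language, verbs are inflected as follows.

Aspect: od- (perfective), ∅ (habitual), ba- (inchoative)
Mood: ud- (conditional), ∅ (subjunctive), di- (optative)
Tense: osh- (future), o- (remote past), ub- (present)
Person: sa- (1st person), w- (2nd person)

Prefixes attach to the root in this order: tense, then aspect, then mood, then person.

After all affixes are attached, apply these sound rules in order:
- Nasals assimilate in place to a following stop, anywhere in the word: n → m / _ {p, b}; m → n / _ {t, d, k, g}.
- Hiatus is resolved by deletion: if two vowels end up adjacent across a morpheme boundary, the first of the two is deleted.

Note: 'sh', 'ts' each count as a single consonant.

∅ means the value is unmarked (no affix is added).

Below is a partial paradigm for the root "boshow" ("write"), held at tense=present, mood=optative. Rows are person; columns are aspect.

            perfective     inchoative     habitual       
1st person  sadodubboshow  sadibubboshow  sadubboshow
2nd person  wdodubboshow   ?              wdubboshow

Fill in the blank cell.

wdibubboshow

Attach tense present ub- → ubboshow.
Attach aspect inchoative ba- → baubboshow.
Attach mood optative di- → dibaubboshow.
Attach person 2nd person w- → wdibaubboshow.
Nasal assimilation: no change.
Apply vowel deletion: wdibaubboshow → wdibubboshow.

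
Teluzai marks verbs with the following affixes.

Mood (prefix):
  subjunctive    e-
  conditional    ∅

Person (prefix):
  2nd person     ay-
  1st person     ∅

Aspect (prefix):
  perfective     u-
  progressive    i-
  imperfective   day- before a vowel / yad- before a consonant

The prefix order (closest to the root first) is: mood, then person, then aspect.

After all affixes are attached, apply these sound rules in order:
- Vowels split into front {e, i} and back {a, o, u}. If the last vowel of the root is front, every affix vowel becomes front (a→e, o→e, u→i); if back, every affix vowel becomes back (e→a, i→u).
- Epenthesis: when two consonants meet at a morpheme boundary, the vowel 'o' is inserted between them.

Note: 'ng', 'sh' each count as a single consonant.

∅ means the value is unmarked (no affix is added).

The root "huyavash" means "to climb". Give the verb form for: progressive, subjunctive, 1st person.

Attach mood subjunctive e- → ehuyavash.
person = 1st person: zero marking, form stays ehuyavash.
Attach aspect progressive i- → iehuyavash.
Apply vowel harmony: iehuyavash → uahuyavash.
Epenthesis: no change.

uahuyavash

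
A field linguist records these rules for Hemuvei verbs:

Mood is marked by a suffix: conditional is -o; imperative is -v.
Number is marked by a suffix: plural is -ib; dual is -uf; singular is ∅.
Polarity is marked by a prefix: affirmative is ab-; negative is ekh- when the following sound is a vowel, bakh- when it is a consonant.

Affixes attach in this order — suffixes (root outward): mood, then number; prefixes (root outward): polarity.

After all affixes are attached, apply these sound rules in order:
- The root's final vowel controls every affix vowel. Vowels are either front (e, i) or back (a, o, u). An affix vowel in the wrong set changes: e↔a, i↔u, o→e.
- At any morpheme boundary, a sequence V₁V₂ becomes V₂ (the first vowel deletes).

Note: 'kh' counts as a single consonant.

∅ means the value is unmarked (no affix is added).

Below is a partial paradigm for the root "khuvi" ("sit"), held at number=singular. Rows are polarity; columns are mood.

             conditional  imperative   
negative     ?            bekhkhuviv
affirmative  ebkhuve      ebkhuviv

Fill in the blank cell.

bekhkhuve

Attach mood conditional -o → khuvio.
number = singular: zero marking, form stays khuvio.
Attach polarity negative bakh- (before consonant 'kh') → bakhkhuvio.
Apply vowel harmony: bakhkhuvio → bekhkhuvie.
Apply vowel deletion: bekhkhuvie → bekhkhuve.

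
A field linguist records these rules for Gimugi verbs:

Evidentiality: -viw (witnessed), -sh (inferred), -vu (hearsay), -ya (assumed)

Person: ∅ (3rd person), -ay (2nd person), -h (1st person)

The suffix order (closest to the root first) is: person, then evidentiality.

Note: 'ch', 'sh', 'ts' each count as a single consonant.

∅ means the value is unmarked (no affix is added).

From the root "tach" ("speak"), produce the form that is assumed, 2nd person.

Attach person 2nd person -ay → tachay.
Attach evidentiality assumed -ya → tachayya.

tachayya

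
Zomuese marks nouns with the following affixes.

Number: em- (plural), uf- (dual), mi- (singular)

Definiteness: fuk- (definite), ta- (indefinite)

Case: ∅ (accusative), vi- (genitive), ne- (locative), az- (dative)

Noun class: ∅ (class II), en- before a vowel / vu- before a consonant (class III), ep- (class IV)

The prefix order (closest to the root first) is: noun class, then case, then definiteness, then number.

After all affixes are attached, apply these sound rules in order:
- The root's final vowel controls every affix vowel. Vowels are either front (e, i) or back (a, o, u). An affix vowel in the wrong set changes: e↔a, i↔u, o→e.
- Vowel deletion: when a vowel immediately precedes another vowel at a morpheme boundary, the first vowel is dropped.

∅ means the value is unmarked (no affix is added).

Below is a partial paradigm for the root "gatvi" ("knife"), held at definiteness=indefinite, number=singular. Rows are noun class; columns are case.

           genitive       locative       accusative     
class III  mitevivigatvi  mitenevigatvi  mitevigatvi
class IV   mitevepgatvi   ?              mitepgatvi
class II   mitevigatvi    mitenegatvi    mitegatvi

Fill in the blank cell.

Attach noun class class IV ep- → epgatvi.
Attach case locative ne- → neepgatvi.
Attach definiteness indefinite ta- → taneepgatvi.
Attach number singular mi- → mitaneepgatvi.
Apply vowel harmony: mitaneepgatvi → miteneepgatvi.
Apply vowel deletion: miteneepgatvi → mitenepgatvi.

mitenepgatvi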